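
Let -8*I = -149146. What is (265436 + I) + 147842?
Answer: 1727685/4 ≈ 4.3192e+5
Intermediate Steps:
I = 74573/4 (I = -1/8*(-149146) = 74573/4 ≈ 18643.)
(265436 + I) + 147842 = (265436 + 74573/4) + 147842 = 1136317/4 + 147842 = 1727685/4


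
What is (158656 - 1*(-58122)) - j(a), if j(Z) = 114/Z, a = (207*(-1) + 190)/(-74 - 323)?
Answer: 3639968/17 ≈ 2.1412e+5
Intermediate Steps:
a = 17/397 (a = (-207 + 190)/(-397) = -17*(-1/397) = 17/397 ≈ 0.042821)
(158656 - 1*(-58122)) - j(a) = (158656 - 1*(-58122)) - 114/17/397 = (158656 + 58122) - 114*397/17 = 216778 - 1*45258/17 = 216778 - 45258/17 = 3639968/17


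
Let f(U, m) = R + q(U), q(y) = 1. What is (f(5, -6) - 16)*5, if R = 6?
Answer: -45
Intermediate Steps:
f(U, m) = 7 (f(U, m) = 6 + 1 = 7)
(f(5, -6) - 16)*5 = (7 - 16)*5 = -9*5 = -45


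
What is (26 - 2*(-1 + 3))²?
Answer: 484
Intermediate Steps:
(26 - 2*(-1 + 3))² = (26 - 2*2)² = (26 - 4)² = 22² = 484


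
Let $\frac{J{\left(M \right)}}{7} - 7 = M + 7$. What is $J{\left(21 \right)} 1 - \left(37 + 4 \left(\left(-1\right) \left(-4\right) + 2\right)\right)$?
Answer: $184$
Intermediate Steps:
$J{\left(M \right)} = 98 + 7 M$ ($J{\left(M \right)} = 49 + 7 \left(M + 7\right) = 49 + 7 \left(7 + M\right) = 49 + \left(49 + 7 M\right) = 98 + 7 M$)
$J{\left(21 \right)} 1 - \left(37 + 4 \left(\left(-1\right) \left(-4\right) + 2\right)\right) = \left(98 + 7 \cdot 21\right) 1 - \left(37 + 4 \left(\left(-1\right) \left(-4\right) + 2\right)\right) = \left(98 + 147\right) 1 - \left(37 + 4 \left(4 + 2\right)\right) = 245 \cdot 1 - \left(37 + 4 \cdot 6\right) = 245 - \left(37 + 24\right) = 245 - 61 = 184$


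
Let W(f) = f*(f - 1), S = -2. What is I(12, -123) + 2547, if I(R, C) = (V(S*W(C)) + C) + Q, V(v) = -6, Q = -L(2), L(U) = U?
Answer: 2416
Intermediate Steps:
W(f) = f*(-1 + f)
Q = -2 (Q = -1*2 = -2)
I(R, C) = -8 + C (I(R, C) = (-6 + C) - 2 = -8 + C)
I(12, -123) + 2547 = (-8 - 123) + 2547 = -131 + 2547 = 2416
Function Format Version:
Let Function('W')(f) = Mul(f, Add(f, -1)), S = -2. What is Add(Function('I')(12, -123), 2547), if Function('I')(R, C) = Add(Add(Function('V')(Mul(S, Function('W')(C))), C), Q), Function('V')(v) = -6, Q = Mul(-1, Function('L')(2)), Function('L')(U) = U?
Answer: 2416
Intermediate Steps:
Function('W')(f) = Mul(f, Add(-1, f))
Q = -2 (Q = Mul(-1, 2) = -2)
Function('I')(R, C) = Add(-8, C) (Function('I')(R, C) = Add(Add(-6, C), -2) = Add(-8, C))
Add(Function('I')(12, -123), 2547) = Add(Add(-8, -123), 2547) = Add(-131, 2547) = 2416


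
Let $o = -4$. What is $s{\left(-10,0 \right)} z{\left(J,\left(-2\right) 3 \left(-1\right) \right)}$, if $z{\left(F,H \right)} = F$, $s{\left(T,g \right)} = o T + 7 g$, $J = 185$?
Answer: $7400$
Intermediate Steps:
$s{\left(T,g \right)} = - 4 T + 7 g$
$s{\left(-10,0 \right)} z{\left(J,\left(-2\right) 3 \left(-1\right) \right)} = \left(\left(-4\right) \left(-10\right) + 7 \cdot 0\right) 185 = \left(40 + 0\right) 185 = 40 \cdot 185 = 7400$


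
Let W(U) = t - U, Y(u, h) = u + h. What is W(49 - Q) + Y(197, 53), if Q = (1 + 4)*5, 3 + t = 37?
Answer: 260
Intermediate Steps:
t = 34 (t = -3 + 37 = 34)
Q = 25 (Q = 5*5 = 25)
Y(u, h) = h + u
W(U) = 34 - U
W(49 - Q) + Y(197, 53) = (34 - (49 - 1*25)) + (53 + 197) = (34 - (49 - 25)) + 250 = (34 - 1*24) + 250 = (34 - 24) + 250 = 10 + 250 = 260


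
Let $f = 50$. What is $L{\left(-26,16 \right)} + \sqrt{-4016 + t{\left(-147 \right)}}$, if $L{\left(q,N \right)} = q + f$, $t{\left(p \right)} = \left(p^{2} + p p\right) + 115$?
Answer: $24 + \sqrt{39317} \approx 222.29$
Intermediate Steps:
$t{\left(p \right)} = 115 + 2 p^{2}$ ($t{\left(p \right)} = \left(p^{2} + p^{2}\right) + 115 = 2 p^{2} + 115 = 115 + 2 p^{2}$)
$L{\left(q,N \right)} = 50 + q$ ($L{\left(q,N \right)} = q + 50 = 50 + q$)
$L{\left(-26,16 \right)} + \sqrt{-4016 + t{\left(-147 \right)}} = \left(50 - 26\right) + \sqrt{-4016 + \left(115 + 2 \left(-147\right)^{2}\right)} = 24 + \sqrt{-4016 + \left(115 + 2 \cdot 21609\right)} = 24 + \sqrt{-4016 + \left(115 + 43218\right)} = 24 + \sqrt{-4016 + 43333} = 24 + \sqrt{39317}$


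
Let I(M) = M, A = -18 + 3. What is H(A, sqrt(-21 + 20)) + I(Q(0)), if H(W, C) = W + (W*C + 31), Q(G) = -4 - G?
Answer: 12 - 15*I ≈ 12.0 - 15.0*I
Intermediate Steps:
A = -15
H(W, C) = 31 + W + C*W (H(W, C) = W + (C*W + 31) = W + (31 + C*W) = 31 + W + C*W)
H(A, sqrt(-21 + 20)) + I(Q(0)) = (31 - 15 + sqrt(-21 + 20)*(-15)) + (-4 - 1*0) = (31 - 15 + sqrt(-1)*(-15)) + (-4 + 0) = (31 - 15 + I*(-15)) - 4 = (31 - 15 - 15*I) - 4 = (16 - 15*I) - 4 = 12 - 15*I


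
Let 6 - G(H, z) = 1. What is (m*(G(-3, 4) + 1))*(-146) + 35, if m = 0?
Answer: 35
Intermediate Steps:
G(H, z) = 5 (G(H, z) = 6 - 1*1 = 6 - 1 = 5)
(m*(G(-3, 4) + 1))*(-146) + 35 = (0*(5 + 1))*(-146) + 35 = (0*6)*(-146) + 35 = 0*(-146) + 35 = 0 + 35 = 35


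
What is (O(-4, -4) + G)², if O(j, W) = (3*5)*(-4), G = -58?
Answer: 13924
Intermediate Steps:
O(j, W) = -60 (O(j, W) = 15*(-4) = -60)
(O(-4, -4) + G)² = (-60 - 58)² = (-118)² = 13924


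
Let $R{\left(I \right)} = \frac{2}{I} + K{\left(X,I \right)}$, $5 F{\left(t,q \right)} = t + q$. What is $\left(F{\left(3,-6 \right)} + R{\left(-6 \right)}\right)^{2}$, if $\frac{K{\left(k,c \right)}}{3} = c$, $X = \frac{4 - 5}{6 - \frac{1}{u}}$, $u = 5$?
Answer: $\frac{80656}{225} \approx 358.47$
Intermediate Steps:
$X = - \frac{5}{29}$ ($X = \frac{4 - 5}{6 - \frac{1}{5}} = - \frac{1}{6 - \frac{1}{5}} = - \frac{1}{\frac{29}{5}} = \left(-1\right) \frac{5}{29} = - \frac{5}{29} \approx -0.17241$)
$K{\left(k,c \right)} = 3 c$
$F{\left(t,q \right)} = \frac{q}{5} + \frac{t}{5}$ ($F{\left(t,q \right)} = \frac{t + q}{5} = \frac{q + t}{5} = \frac{q}{5} + \frac{t}{5}$)
$R{\left(I \right)} = \frac{2}{I} + 3 I$
$\left(F{\left(3,-6 \right)} + R{\left(-6 \right)}\right)^{2} = \left(\left(\frac{1}{5} \left(-6\right) + \frac{1}{5} \cdot 3\right) + \left(\frac{2}{-6} + 3 \left(-6\right)\right)\right)^{2} = \left(\left(- \frac{6}{5} + \frac{3}{5}\right) + \left(2 \left(- \frac{1}{6}\right) - 18\right)\right)^{2} = \left(- \frac{3}{5} - \frac{55}{3}\right)^{2} = \left(- \frac{284}{15}\right)^{2} = \frac{80656}{225}$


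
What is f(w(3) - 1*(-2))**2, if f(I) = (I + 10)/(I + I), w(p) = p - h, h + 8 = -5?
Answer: 49/81 ≈ 0.60494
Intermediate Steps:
h = -13 (h = -8 - 5 = -13)
w(p) = 13 + p (w(p) = p - 1*(-13) = p + 13 = 13 + p)
f(I) = (10 + I)/(2*I) (f(I) = (10 + I)/((2*I)) = (10 + I)*(1/(2*I)) = (10 + I)/(2*I))
f(w(3) - 1*(-2))**2 = ((10 + ((13 + 3) - 1*(-2)))/(2*((13 + 3) - 1*(-2))))**2 = ((10 + (16 + 2))/(2*(16 + 2)))**2 = ((1/2)*(10 + 18)/18)**2 = ((1/2)*(1/18)*28)**2 = (7/9)**2 = 49/81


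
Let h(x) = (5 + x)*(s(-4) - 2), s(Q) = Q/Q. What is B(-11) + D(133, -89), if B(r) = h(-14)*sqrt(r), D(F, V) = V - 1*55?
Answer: -144 + 9*I*sqrt(11) ≈ -144.0 + 29.85*I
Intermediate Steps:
D(F, V) = -55 + V (D(F, V) = V - 55 = -55 + V)
s(Q) = 1
h(x) = -5 - x (h(x) = (5 + x)*(1 - 2) = (5 + x)*(-1) = -5 - x)
B(r) = 9*sqrt(r) (B(r) = (-5 - 1*(-14))*sqrt(r) = (-5 + 14)*sqrt(r) = 9*sqrt(r))
B(-11) + D(133, -89) = 9*sqrt(-11) + (-55 - 89) = 9*(I*sqrt(11)) - 144 = 9*I*sqrt(11) - 144 = -144 + 9*I*sqrt(11)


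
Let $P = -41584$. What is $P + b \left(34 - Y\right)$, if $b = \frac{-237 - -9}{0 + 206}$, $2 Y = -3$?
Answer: $- \frac{4287199}{103} \approx -41623.0$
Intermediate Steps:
$Y = - \frac{3}{2}$ ($Y = \frac{1}{2} \left(-3\right) = - \frac{3}{2} \approx -1.5$)
$b = - \frac{114}{103}$ ($b = \frac{-237 + \left(12 - 3\right)}{206} = \left(-237 + 9\right) \frac{1}{206} = \left(-228\right) \frac{1}{206} = - \frac{114}{103} \approx -1.1068$)
$P + b \left(34 - Y\right) = -41584 - \frac{114 \left(34 - - \frac{3}{2}\right)}{103} = -41584 - \frac{114 \left(34 + \frac{3}{2}\right)}{103} = -41584 - \frac{4047}{103} = - \frac{4287199}{103}$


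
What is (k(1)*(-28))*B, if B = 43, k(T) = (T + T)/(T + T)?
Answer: -1204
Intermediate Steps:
k(T) = 1 (k(T) = (2*T)/((2*T)) = (2*T)*(1/(2*T)) = 1)
(k(1)*(-28))*B = (1*(-28))*43 = -28*43 = -1204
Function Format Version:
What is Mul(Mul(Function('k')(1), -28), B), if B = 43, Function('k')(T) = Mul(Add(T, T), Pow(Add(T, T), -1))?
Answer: -1204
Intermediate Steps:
Function('k')(T) = 1 (Function('k')(T) = Mul(Mul(2, T), Pow(Mul(2, T), -1)) = Mul(Mul(2, T), Mul(Rational(1, 2), Pow(T, -1))) = 1)
Mul(Mul(Function('k')(1), -28), B) = Mul(Mul(1, -28), 43) = Mul(-28, 43) = -1204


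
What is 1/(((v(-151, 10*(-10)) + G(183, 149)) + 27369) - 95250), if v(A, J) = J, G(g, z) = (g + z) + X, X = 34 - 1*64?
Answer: -1/67679 ≈ -1.4776e-5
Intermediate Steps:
X = -30 (X = 34 - 64 = -30)
G(g, z) = -30 + g + z (G(g, z) = (g + z) - 30 = -30 + g + z)
1/(((v(-151, 10*(-10)) + G(183, 149)) + 27369) - 95250) = 1/(((10*(-10) + (-30 + 183 + 149)) + 27369) - 95250) = 1/(((-100 + 302) + 27369) - 95250) = 1/((202 + 27369) - 95250) = 1/(27571 - 95250) = 1/(-67679) = -1/67679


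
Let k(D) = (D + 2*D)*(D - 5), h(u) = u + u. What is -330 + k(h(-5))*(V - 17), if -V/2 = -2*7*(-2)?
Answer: -33180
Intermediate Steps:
h(u) = 2*u
V = -56 (V = -(-2)*(2*7)*(-2) = -(-2)*14*(-2) = -(-2)*(-28) = -2*28 = -56)
k(D) = 3*D*(-5 + D) (k(D) = (3*D)*(-5 + D) = 3*D*(-5 + D))
-330 + k(h(-5))*(V - 17) = -330 + (3*(2*(-5))*(-5 + 2*(-5)))*(-56 - 17) = -330 + (3*(-10)*(-5 - 10))*(-73) = -330 + (3*(-10)*(-15))*(-73) = -330 + 450*(-73) = -330 - 32850 = -33180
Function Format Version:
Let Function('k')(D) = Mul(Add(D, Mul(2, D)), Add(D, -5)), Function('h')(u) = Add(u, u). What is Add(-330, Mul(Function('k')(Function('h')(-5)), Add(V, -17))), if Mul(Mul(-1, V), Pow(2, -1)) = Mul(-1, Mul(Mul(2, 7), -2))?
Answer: -33180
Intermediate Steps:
Function('h')(u) = Mul(2, u)
V = -56 (V = Mul(-2, Mul(-1, Mul(Mul(2, 7), -2))) = Mul(-2, Mul(-1, Mul(14, -2))) = Mul(-2, Mul(-1, -28)) = Mul(-2, 28) = -56)
Function('k')(D) = Mul(3, D, Add(-5, D)) (Function('k')(D) = Mul(Mul(3, D), Add(-5, D)) = Mul(3, D, Add(-5, D)))
Add(-330, Mul(Function('k')(Function('h')(-5)), Add(V, -17))) = Add(-330, Mul(Mul(3, Mul(2, -5), Add(-5, Mul(2, -5))), Add(-56, -17))) = Add(-330, Mul(Mul(3, -10, Add(-5, -10)), -73)) = Add(-330, Mul(Mul(3, -10, -15), -73)) = Add(-330, Mul(450, -73)) = Add(-330, -32850) = -33180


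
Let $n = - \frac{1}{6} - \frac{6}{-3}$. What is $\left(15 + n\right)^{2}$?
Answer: $\frac{10201}{36} \approx 283.36$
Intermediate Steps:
$n = \frac{11}{6}$ ($n = \left(-1\right) \frac{1}{6} - -2 = - \frac{1}{6} + 2 = \frac{11}{6} \approx 1.8333$)
$\left(15 + n\right)^{2} = \left(15 + \frac{11}{6}\right)^{2} = \left(\frac{101}{6}\right)^{2} = \frac{10201}{36}$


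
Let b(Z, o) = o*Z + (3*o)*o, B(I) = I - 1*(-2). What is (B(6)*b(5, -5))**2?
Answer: 160000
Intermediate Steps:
B(I) = 2 + I (B(I) = I + 2 = 2 + I)
b(Z, o) = 3*o**2 + Z*o (b(Z, o) = Z*o + 3*o**2 = 3*o**2 + Z*o)
(B(6)*b(5, -5))**2 = ((2 + 6)*(-5*(5 + 3*(-5))))**2 = (8*(-5*(5 - 15)))**2 = (8*(-5*(-10)))**2 = (8*50)**2 = 400**2 = 160000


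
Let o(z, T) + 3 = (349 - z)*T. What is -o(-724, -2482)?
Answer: 2663189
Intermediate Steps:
o(z, T) = -3 + T*(349 - z) (o(z, T) = -3 + (349 - z)*T = -3 + T*(349 - z))
-o(-724, -2482) = -(-3 + 349*(-2482) - 1*(-2482)*(-724)) = -(-3 - 866218 - 1796968) = -1*(-2663189) = 2663189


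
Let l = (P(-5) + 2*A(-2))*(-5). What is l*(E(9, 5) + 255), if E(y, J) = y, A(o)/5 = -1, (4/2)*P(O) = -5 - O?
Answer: 13200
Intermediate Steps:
P(O) = -5/2 - O/2 (P(O) = (-5 - O)/2 = -5/2 - O/2)
A(o) = -5 (A(o) = 5*(-1) = -5)
l = 50 (l = ((-5/2 - ½*(-5)) + 2*(-5))*(-5) = ((-5/2 + 5/2) - 10)*(-5) = (0 - 10)*(-5) = -10*(-5) = 50)
l*(E(9, 5) + 255) = 50*(9 + 255) = 50*264 = 13200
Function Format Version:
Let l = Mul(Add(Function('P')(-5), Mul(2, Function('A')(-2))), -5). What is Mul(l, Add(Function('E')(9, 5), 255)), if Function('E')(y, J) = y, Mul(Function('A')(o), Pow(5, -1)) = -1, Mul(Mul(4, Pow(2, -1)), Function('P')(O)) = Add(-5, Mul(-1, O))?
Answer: 13200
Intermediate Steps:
Function('P')(O) = Add(Rational(-5, 2), Mul(Rational(-1, 2), O)) (Function('P')(O) = Mul(Rational(1, 2), Add(-5, Mul(-1, O))) = Add(Rational(-5, 2), Mul(Rational(-1, 2), O)))
Function('A')(o) = -5 (Function('A')(o) = Mul(5, -1) = -5)
l = 50 (l = Mul(Add(Add(Rational(-5, 2), Mul(Rational(-1, 2), -5)), Mul(2, -5)), -5) = Mul(Add(Add(Rational(-5, 2), Rational(5, 2)), -10), -5) = Mul(Add(0, -10), -5) = Mul(-10, -5) = 50)
Mul(l, Add(Function('E')(9, 5), 255)) = Mul(50, Add(9, 255)) = Mul(50, 264) = 13200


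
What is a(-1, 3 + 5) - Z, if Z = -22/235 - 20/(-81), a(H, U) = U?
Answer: 149362/19035 ≈ 7.8467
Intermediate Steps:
Z = 2918/19035 (Z = -22*1/235 - 20*(-1/81) = -22/235 + 20/81 = 2918/19035 ≈ 0.15330)
a(-1, 3 + 5) - Z = (3 + 5) - 1*2918/19035 = 8 - 2918/19035 = 149362/19035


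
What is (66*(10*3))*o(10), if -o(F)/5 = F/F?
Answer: -9900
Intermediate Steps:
o(F) = -5 (o(F) = -5*F/F = -5*1 = -5)
(66*(10*3))*o(10) = (66*(10*3))*(-5) = (66*30)*(-5) = 1980*(-5) = -9900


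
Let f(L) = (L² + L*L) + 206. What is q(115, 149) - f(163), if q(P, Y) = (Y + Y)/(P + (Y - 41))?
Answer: -11895414/223 ≈ -53343.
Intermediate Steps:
f(L) = 206 + 2*L² (f(L) = (L² + L²) + 206 = 2*L² + 206 = 206 + 2*L²)
q(P, Y) = 2*Y/(-41 + P + Y) (q(P, Y) = (2*Y)/(P + (-41 + Y)) = (2*Y)/(-41 + P + Y) = 2*Y/(-41 + P + Y))
q(115, 149) - f(163) = 2*149/(-41 + 115 + 149) - (206 + 2*163²) = 2*149/223 - (206 + 2*26569) = 2*149*(1/223) - (206 + 53138) = 298/223 - 1*53344 = 298/223 - 53344 = -11895414/223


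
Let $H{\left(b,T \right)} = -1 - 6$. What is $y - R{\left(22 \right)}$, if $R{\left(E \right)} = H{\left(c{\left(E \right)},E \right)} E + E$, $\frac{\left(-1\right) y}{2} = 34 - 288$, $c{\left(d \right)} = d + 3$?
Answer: $640$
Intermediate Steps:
$c{\left(d \right)} = 3 + d$
$H{\left(b,T \right)} = -7$ ($H{\left(b,T \right)} = -1 - 6 = -7$)
$y = 508$ ($y = - 2 \left(34 - 288\right) = \left(-2\right) \left(-254\right) = 508$)
$R{\left(E \right)} = - 6 E$ ($R{\left(E \right)} = - 7 E + E = - 6 E$)
$y - R{\left(22 \right)} = 508 - \left(-6\right) 22 = 508 - -132 = 508 + 132 = 640$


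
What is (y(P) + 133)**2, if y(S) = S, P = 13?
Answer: 21316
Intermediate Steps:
(y(P) + 133)**2 = (13 + 133)**2 = 146**2 = 21316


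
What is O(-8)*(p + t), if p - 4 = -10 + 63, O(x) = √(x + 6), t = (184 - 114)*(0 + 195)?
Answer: 13707*I*√2 ≈ 19385.0*I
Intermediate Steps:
t = 13650 (t = 70*195 = 13650)
O(x) = √(6 + x)
p = 57 (p = 4 + (-10 + 63) = 4 + 53 = 57)
O(-8)*(p + t) = √(6 - 8)*(57 + 13650) = √(-2)*13707 = (I*√2)*13707 = 13707*I*√2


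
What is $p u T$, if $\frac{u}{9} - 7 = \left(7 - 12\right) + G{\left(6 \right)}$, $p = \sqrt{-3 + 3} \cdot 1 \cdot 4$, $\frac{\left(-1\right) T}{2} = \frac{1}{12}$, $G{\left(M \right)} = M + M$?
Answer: $0$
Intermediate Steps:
$G{\left(M \right)} = 2 M$
$T = - \frac{1}{6}$ ($T = - \frac{2}{12} = \left(-2\right) \frac{1}{12} = - \frac{1}{6} \approx -0.16667$)
$p = 0$ ($p = \sqrt{0} \cdot 1 \cdot 4 = 0 \cdot 1 \cdot 4 = 0 \cdot 4 = 0$)
$u = 126$ ($u = 63 + 9 \left(\left(7 - 12\right) + 2 \cdot 6\right) = 63 + 9 \left(-5 + 12\right) = 63 + 9 \cdot 7 = 63 + 63 = 126$)
$p u T = 0 \cdot 126 \left(- \frac{1}{6}\right) = 0 \left(- \frac{1}{6}\right) = 0$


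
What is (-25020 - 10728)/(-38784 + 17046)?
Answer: 5958/3623 ≈ 1.6445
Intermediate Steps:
(-25020 - 10728)/(-38784 + 17046) = -35748/(-21738) = -35748*(-1/21738) = 5958/3623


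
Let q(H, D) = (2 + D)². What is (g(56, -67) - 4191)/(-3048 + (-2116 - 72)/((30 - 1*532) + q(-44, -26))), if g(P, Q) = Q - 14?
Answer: 79032/56935 ≈ 1.3881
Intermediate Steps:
g(P, Q) = -14 + Q
(g(56, -67) - 4191)/(-3048 + (-2116 - 72)/((30 - 1*532) + q(-44, -26))) = ((-14 - 67) - 4191)/(-3048 + (-2116 - 72)/((30 - 1*532) + (2 - 26)²)) = (-81 - 4191)/(-3048 - 2188/((30 - 532) + (-24)²)) = -4272/(-3048 - 2188/(-502 + 576)) = -4272/(-3048 - 2188/74) = -4272/(-3048 - 2188*1/74) = -4272/(-3048 - 1094/37) = -4272/(-113870/37) = -4272*(-37/113870) = 79032/56935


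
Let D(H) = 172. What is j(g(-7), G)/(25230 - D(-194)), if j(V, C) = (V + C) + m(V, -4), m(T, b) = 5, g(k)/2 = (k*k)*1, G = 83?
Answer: 93/12529 ≈ 0.0074228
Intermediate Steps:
g(k) = 2*k² (g(k) = 2*((k*k)*1) = 2*(k²*1) = 2*k²)
j(V, C) = 5 + C + V (j(V, C) = (V + C) + 5 = (C + V) + 5 = 5 + C + V)
j(g(-7), G)/(25230 - D(-194)) = (5 + 83 + 2*(-7)²)/(25230 - 1*172) = (5 + 83 + 2*49)/(25230 - 172) = (5 + 83 + 98)/25058 = 186*(1/25058) = 93/12529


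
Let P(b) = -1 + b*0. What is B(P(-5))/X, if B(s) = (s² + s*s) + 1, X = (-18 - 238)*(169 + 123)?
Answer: -3/74752 ≈ -4.0133e-5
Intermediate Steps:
P(b) = -1 (P(b) = -1 + 0 = -1)
X = -74752 (X = -256*292 = -74752)
B(s) = 1 + 2*s² (B(s) = (s² + s²) + 1 = 2*s² + 1 = 1 + 2*s²)
B(P(-5))/X = (1 + 2*(-1)²)/(-74752) = (1 + 2*1)*(-1/74752) = (1 + 2)*(-1/74752) = 3*(-1/74752) = -3/74752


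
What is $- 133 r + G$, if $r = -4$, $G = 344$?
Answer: $876$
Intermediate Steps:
$- 133 r + G = \left(-133\right) \left(-4\right) + 344 = 532 + 344 = 876$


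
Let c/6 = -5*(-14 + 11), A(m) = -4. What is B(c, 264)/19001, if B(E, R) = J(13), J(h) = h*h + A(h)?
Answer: 165/19001 ≈ 0.0086838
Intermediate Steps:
c = 90 (c = 6*(-5*(-14 + 11)) = 6*(-5*(-3)) = 6*15 = 90)
J(h) = -4 + h**2 (J(h) = h*h - 4 = h**2 - 4 = -4 + h**2)
B(E, R) = 165 (B(E, R) = -4 + 13**2 = -4 + 169 = 165)
B(c, 264)/19001 = 165/19001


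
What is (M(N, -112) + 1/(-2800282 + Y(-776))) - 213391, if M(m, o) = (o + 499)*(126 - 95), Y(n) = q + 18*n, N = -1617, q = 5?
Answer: -566772057531/2814245 ≈ -2.0139e+5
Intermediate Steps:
Y(n) = 5 + 18*n
M(m, o) = 15469 + 31*o (M(m, o) = (499 + o)*31 = 15469 + 31*o)
(M(N, -112) + 1/(-2800282 + Y(-776))) - 213391 = ((15469 + 31*(-112)) + 1/(-2800282 + (5 + 18*(-776)))) - 213391 = ((15469 - 3472) + 1/(-2800282 + (5 - 13968))) - 213391 = (11997 + 1/(-2800282 - 13963)) - 213391 = (11997 + 1/(-2814245)) - 213391 = (11997 - 1/2814245) - 213391 = 33762497264/2814245 - 213391 = -566772057531/2814245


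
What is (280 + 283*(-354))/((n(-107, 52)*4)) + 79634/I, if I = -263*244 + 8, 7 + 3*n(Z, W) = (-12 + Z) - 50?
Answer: 217889471/513312 ≈ 424.48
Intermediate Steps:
n(Z, W) = -23 + Z/3 (n(Z, W) = -7/3 + ((-12 + Z) - 50)/3 = -7/3 + (-62 + Z)/3 = -7/3 + (-62/3 + Z/3) = -23 + Z/3)
I = -64164 (I = -64172 + 8 = -64164)
(280 + 283*(-354))/((n(-107, 52)*4)) + 79634/I = (280 + 283*(-354))/(((-23 + (⅓)*(-107))*4)) + 79634/(-64164) = (280 - 100182)/(((-23 - 107/3)*4)) + 79634*(-1/64164) = -99902/((-176/3*4)) - 39817/32082 = -99902/(-704/3) - 39817/32082 = -99902*(-3/704) - 39817/32082 = 13623/32 - 39817/32082 = 217889471/513312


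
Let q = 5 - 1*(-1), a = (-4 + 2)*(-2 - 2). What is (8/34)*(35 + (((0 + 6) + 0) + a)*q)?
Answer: 28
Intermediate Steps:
a = 8 (a = -2*(-4) = 8)
q = 6 (q = 5 + 1 = 6)
(8/34)*(35 + (((0 + 6) + 0) + a)*q) = (8/34)*(35 + (((0 + 6) + 0) + 8)*6) = (8*(1/34))*(35 + ((6 + 0) + 8)*6) = 4*(35 + (6 + 8)*6)/17 = 4*(35 + 14*6)/17 = 4*(35 + 84)/17 = (4/17)*119 = 28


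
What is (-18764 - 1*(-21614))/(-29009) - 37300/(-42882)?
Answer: 479911000/621981969 ≈ 0.77158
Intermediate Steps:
(-18764 - 1*(-21614))/(-29009) - 37300/(-42882) = (-18764 + 21614)*(-1/29009) - 37300*(-1/42882) = 2850*(-1/29009) + 18650/21441 = -2850/29009 + 18650/21441 = 479911000/621981969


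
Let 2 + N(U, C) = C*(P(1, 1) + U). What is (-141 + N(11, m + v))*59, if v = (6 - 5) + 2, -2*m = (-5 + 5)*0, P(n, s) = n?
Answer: -6313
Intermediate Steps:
m = 0 (m = -(-5 + 5)*0/2 = -0*0 = -½*0 = 0)
v = 3 (v = 1 + 2 = 3)
N(U, C) = -2 + C*(1 + U)
(-141 + N(11, m + v))*59 = (-141 + (-2 + (0 + 3) + (0 + 3)*11))*59 = (-141 + (-2 + 3 + 3*11))*59 = (-141 + (-2 + 3 + 33))*59 = (-141 + 34)*59 = -107*59 = -6313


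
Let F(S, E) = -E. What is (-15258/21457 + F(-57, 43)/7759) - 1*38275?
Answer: -6372327440798/166484863 ≈ -38276.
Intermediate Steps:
(-15258/21457 + F(-57, 43)/7759) - 1*38275 = (-15258/21457 - 1*43/7759) - 1*38275 = (-15258*1/21457 - 43*1/7759) - 38275 = (-15258/21457 - 43/7759) - 38275 = -119309473/166484863 - 38275 = -6372327440798/166484863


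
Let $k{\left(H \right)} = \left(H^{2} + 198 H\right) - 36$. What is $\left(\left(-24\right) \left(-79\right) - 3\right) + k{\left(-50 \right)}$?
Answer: $-5543$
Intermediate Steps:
$k{\left(H \right)} = -36 + H^{2} + 198 H$
$\left(\left(-24\right) \left(-79\right) - 3\right) + k{\left(-50 \right)} = \left(\left(-24\right) \left(-79\right) - 3\right) + \left(-36 + \left(-50\right)^{2} + 198 \left(-50\right)\right) = \left(1896 - 3\right) - 7436 = 1893 - 7436 = -5543$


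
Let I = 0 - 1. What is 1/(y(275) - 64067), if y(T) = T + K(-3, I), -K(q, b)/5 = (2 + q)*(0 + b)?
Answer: -1/63797 ≈ -1.5675e-5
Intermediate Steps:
I = -1
K(q, b) = -5*b*(2 + q) (K(q, b) = -5*(2 + q)*(0 + b) = -5*(2 + q)*b = -5*b*(2 + q))
y(T) = -5 + T (y(T) = T - 5*(-1)*(2 - 3) = T - 5*(-1)*(-1) = T - 5 = -5 + T)
1/(y(275) - 64067) = 1/((-5 + 275) - 64067) = 1/(270 - 64067) = 1/(-63797) = -1/63797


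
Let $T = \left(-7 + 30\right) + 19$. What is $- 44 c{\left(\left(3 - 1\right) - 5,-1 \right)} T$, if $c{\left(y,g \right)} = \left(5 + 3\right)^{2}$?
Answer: $-118272$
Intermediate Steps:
$c{\left(y,g \right)} = 64$ ($c{\left(y,g \right)} = 8^{2} = 64$)
$T = 42$ ($T = 23 + 19 = 42$)
$- 44 c{\left(\left(3 - 1\right) - 5,-1 \right)} T = \left(-44\right) 64 \cdot 42 = \left(-2816\right) 42 = -118272$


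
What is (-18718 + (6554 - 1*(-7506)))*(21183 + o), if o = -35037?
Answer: 64531932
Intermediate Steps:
(-18718 + (6554 - 1*(-7506)))*(21183 + o) = (-18718 + (6554 - 1*(-7506)))*(21183 - 35037) = (-18718 + (6554 + 7506))*(-13854) = (-18718 + 14060)*(-13854) = -4658*(-13854) = 64531932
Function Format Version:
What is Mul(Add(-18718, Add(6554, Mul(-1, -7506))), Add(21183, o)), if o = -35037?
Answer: 64531932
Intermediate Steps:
Mul(Add(-18718, Add(6554, Mul(-1, -7506))), Add(21183, o)) = Mul(Add(-18718, Add(6554, Mul(-1, -7506))), Add(21183, -35037)) = Mul(Add(-18718, Add(6554, 7506)), -13854) = Mul(Add(-18718, 14060), -13854) = Mul(-4658, -13854) = 64531932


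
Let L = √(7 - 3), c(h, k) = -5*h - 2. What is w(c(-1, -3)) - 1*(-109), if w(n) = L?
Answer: 111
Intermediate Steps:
c(h, k) = -2 - 5*h
L = 2 (L = √4 = 2)
w(n) = 2
w(c(-1, -3)) - 1*(-109) = 2 - 1*(-109) = 2 + 109 = 111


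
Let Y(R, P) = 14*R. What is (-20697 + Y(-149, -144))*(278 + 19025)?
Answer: -439780249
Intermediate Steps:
(-20697 + Y(-149, -144))*(278 + 19025) = (-20697 + 14*(-149))*(278 + 19025) = (-20697 - 2086)*19303 = -22783*19303 = -439780249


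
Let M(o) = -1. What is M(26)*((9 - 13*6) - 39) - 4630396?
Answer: -4630288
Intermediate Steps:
M(26)*((9 - 13*6) - 39) - 4630396 = -((9 - 13*6) - 39) - 4630396 = -((9 - 78) - 39) - 4630396 = -(-69 - 39) - 4630396 = -1*(-108) - 4630396 = 108 - 4630396 = -4630288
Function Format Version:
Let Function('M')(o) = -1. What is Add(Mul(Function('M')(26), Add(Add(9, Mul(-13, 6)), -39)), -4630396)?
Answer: -4630288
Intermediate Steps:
Add(Mul(Function('M')(26), Add(Add(9, Mul(-13, 6)), -39)), -4630396) = Add(Mul(-1, Add(Add(9, Mul(-13, 6)), -39)), -4630396) = Add(Mul(-1, Add(Add(9, -78), -39)), -4630396) = Add(Mul(-1, Add(-69, -39)), -4630396) = Add(Mul(-1, -108), -4630396) = Add(108, -4630396) = -4630288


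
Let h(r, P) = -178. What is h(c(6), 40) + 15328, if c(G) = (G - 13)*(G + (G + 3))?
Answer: 15150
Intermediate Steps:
c(G) = (-13 + G)*(3 + 2*G) (c(G) = (-13 + G)*(G + (3 + G)) = (-13 + G)*(3 + 2*G))
h(c(6), 40) + 15328 = -178 + 15328 = 15150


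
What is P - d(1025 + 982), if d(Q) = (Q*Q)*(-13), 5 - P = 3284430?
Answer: 49080212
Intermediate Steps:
P = -3284425 (P = 5 - 1*3284430 = 5 - 3284430 = -3284425)
d(Q) = -13*Q**2 (d(Q) = Q**2*(-13) = -13*Q**2)
P - d(1025 + 982) = -3284425 - (-13)*(1025 + 982)**2 = -3284425 - (-13)*2007**2 = -3284425 - (-13)*4028049 = -3284425 - 1*(-52364637) = -3284425 + 52364637 = 49080212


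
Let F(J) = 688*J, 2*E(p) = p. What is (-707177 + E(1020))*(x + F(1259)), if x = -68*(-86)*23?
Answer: -707158840232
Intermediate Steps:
E(p) = p/2
x = 134504 (x = 5848*23 = 134504)
(-707177 + E(1020))*(x + F(1259)) = (-707177 + (1/2)*1020)*(134504 + 688*1259) = (-707177 + 510)*(134504 + 866192) = -706667*1000696 = -707158840232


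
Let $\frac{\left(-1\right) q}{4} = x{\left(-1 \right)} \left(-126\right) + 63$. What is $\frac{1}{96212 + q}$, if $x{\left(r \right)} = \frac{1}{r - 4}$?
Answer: $\frac{5}{479296} \approx 1.0432 \cdot 10^{-5}$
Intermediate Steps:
$x{\left(r \right)} = \frac{1}{-4 + r}$
$q = - \frac{1764}{5}$ ($q = - 4 \left(\frac{1}{-4 - 1} \left(-126\right) + 63\right) = - 4 \left(\frac{1}{-5} \left(-126\right) + 63\right) = - 4 \left(\left(- \frac{1}{5}\right) \left(-126\right) + 63\right) = - 4 \left(\frac{126}{5} + 63\right) = \left(-4\right) \frac{441}{5} = - \frac{1764}{5} \approx -352.8$)
$\frac{1}{96212 + q} = \frac{1}{96212 - \frac{1764}{5}} = \frac{1}{\frac{479296}{5}} = \frac{5}{479296}$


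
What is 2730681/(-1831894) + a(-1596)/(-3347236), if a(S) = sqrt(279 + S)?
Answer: -2730681/1831894 - I*sqrt(1317)/3347236 ≈ -1.4906 - 1.0842e-5*I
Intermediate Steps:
2730681/(-1831894) + a(-1596)/(-3347236) = 2730681/(-1831894) + sqrt(279 - 1596)/(-3347236) = 2730681*(-1/1831894) + sqrt(-1317)*(-1/3347236) = -2730681/1831894 + (I*sqrt(1317))*(-1/3347236) = -2730681/1831894 - I*sqrt(1317)/3347236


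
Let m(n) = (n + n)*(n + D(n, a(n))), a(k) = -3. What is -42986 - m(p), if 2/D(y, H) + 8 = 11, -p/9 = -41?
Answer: -315800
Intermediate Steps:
p = 369 (p = -9*(-41) = 369)
D(y, H) = ⅔ (D(y, H) = 2/(-8 + 11) = 2/3 = 2*(⅓) = ⅔)
m(n) = 2*n*(⅔ + n) (m(n) = (n + n)*(n + ⅔) = (2*n)*(⅔ + n) = 2*n*(⅔ + n))
-42986 - m(p) = -42986 - 2*369*(2 + 3*369)/3 = -42986 - 2*369*(2 + 1107)/3 = -42986 - 2*369*1109/3 = -42986 - 1*272814 = -42986 - 272814 = -315800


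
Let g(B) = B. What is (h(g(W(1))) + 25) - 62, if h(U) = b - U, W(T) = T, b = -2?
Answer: -40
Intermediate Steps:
h(U) = -2 - U
(h(g(W(1))) + 25) - 62 = ((-2 - 1*1) + 25) - 62 = ((-2 - 1) + 25) - 62 = (-3 + 25) - 62 = 22 - 62 = -40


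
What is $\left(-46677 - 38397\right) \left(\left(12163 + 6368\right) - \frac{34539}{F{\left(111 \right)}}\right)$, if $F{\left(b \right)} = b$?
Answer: $- \frac{57351275916}{37} \approx -1.55 \cdot 10^{9}$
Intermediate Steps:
$\left(-46677 - 38397\right) \left(\left(12163 + 6368\right) - \frac{34539}{F{\left(111 \right)}}\right) = \left(-46677 - 38397\right) \left(\left(12163 + 6368\right) - \frac{34539}{111}\right) = - 85074 \left(18531 - \frac{11513}{37}\right) = \left(-85074\right) \frac{674134}{37} = - \frac{57351275916}{37}$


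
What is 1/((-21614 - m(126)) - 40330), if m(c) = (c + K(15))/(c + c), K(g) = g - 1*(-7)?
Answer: -63/3902509 ≈ -1.6143e-5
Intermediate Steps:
K(g) = 7 + g (K(g) = g + 7 = 7 + g)
m(c) = (22 + c)/(2*c) (m(c) = (c + (7 + 15))/(c + c) = (c + 22)/((2*c)) = (22 + c)*(1/(2*c)) = (22 + c)/(2*c))
1/((-21614 - m(126)) - 40330) = 1/((-21614 - (22 + 126)/(2*126)) - 40330) = 1/((-21614 - 148/(2*126)) - 40330) = 1/((-21614 - 1*37/63) - 40330) = 1/((-21614 - 37/63) - 40330) = 1/(-1361719/63 - 40330) = 1/(-3902509/63) = -63/3902509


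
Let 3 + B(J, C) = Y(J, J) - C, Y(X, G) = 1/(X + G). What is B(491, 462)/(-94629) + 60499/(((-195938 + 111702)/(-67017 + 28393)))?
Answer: 54285178305267343/1956921853002 ≈ 27740.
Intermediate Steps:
Y(X, G) = 1/(G + X)
B(J, C) = -3 + 1/(2*J) - C (B(J, C) = -3 + (1/(J + J) - C) = -3 + (1/(2*J) - C) = -3 + 1/(2*J) - C)
B(491, 462)/(-94629) + 60499/(((-195938 + 111702)/(-67017 + 28393))) = (-3 + (½)/491 - 1*462)/(-94629) + 60499/(((-195938 + 111702)/(-67017 + 28393))) = (-3 + (½)*(1/491) - 462)*(-1/94629) + 60499/((-84236/(-38624))) = (-3 + 1/982 - 462)*(-1/94629) + 60499/((-84236*(-1/38624))) = -456629/982*(-1/94629) + 60499/(21059/9656) = 456629/92925678 + 60499*(9656/21059) = 456629/92925678 + 584178344/21059 = 54285178305267343/1956921853002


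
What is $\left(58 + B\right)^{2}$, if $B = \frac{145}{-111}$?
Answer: $\frac{39601849}{12321} \approx 3214.2$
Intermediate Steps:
$B = - \frac{145}{111}$ ($B = 145 \left(- \frac{1}{111}\right) = - \frac{145}{111} \approx -1.3063$)
$\left(58 + B\right)^{2} = \left(58 - \frac{145}{111}\right)^{2} = \left(\frac{6293}{111}\right)^{2} = \frac{39601849}{12321}$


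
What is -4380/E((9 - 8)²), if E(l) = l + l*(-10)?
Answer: 1460/3 ≈ 486.67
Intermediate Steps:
E(l) = -9*l (E(l) = l - 10*l = -9*l)
-4380/E((9 - 8)²) = -4380*(-1/(9*(9 - 8)²)) = -4380/((-9*1²)) = -4380/((-9*1)) = -4380/(-9) = -4380*(-⅑) = 1460/3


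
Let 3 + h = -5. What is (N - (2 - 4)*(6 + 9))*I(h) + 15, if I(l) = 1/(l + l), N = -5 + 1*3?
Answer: 53/4 ≈ 13.250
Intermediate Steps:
h = -8 (h = -3 - 5 = -8)
N = -2 (N = -5 + 3 = -2)
I(l) = 1/(2*l)
(N - (2 - 4)*(6 + 9))*I(h) + 15 = (-2 - (2 - 4)*(6 + 9))*((½)/(-8)) + 15 = (-2 - (-2)*15)*((½)*(-⅛)) + 15 = (-2 - 1*(-30))*(-1/16) + 15 = (-2 + 30)*(-1/16) + 15 = 28*(-1/16) + 15 = -7/4 + 15 = 53/4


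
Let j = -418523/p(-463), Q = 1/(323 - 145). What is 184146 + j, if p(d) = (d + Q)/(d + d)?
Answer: -53808284746/82413 ≈ -6.5291e+5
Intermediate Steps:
Q = 1/178 ≈ 0.0056180
p(d) = (1/178 + d)/(2*d) (p(d) = (d + 1/178)/(d + d) = (1/178 + d)/((2*d)) = (1/178 + d)*(1/(2*d)) = (1/178 + d)/(2*d))
j = -68984309044/82413 (j = -418523*(-164828/(1 + 178*(-463))) = -418523*(-164828/(1 - 82414)) = -418523/((1/356)*(-1/463)*(-82413)) = -418523/82413/164828 = -418523*164828/82413 = -68984309044/82413 ≈ -8.3706e+5)
184146 + j = 184146 - 68984309044/82413 = -53808284746/82413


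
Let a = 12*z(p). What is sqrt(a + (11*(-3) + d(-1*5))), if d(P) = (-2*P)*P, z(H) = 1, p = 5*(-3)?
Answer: I*sqrt(71) ≈ 8.4261*I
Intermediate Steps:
p = -15
d(P) = -2*P**2
a = 12 (a = 12*1 = 12)
sqrt(a + (11*(-3) + d(-1*5))) = sqrt(12 + (11*(-3) - 2*(-1*5)**2)) = sqrt(12 + (-33 - 2*(-5)**2)) = sqrt(12 + (-33 - 2*25)) = sqrt(12 + (-33 - 50)) = sqrt(12 - 83) = sqrt(-71) = I*sqrt(71)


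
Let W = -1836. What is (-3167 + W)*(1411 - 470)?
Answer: -4707823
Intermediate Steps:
(-3167 + W)*(1411 - 470) = (-3167 - 1836)*(1411 - 470) = -5003*941 = -4707823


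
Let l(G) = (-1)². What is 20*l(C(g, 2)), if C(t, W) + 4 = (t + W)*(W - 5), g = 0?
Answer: 20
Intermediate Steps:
C(t, W) = -4 + (-5 + W)*(W + t) (C(t, W) = -4 + (t + W)*(W - 5) = -4 + (W + t)*(-5 + W) = -4 + (-5 + W)*(W + t))
l(G) = 1
20*l(C(g, 2)) = 20*1 = 20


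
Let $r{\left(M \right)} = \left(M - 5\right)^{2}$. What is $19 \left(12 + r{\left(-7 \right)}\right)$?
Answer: $2964$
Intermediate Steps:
$r{\left(M \right)} = \left(-5 + M\right)^{2}$
$19 \left(12 + r{\left(-7 \right)}\right) = 19 \left(12 + \left(-5 - 7\right)^{2}\right) = 19 \left(12 + \left(-12\right)^{2}\right) = 19 \left(12 + 144\right) = 19 \cdot 156 = 2964$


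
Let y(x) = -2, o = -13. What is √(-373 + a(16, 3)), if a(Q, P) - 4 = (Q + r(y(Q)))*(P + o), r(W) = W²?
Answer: I*√569 ≈ 23.854*I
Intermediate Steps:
a(Q, P) = 4 + (-13 + P)*(4 + Q) (a(Q, P) = 4 + (Q + (-2)²)*(P - 13) = 4 + (Q + 4)*(-13 + P) = 4 + (4 + Q)*(-13 + P) = 4 + (-13 + P)*(4 + Q))
√(-373 + a(16, 3)) = √(-373 + (-48 - 13*16 + 4*3 + 3*16)) = √(-373 + (-48 - 208 + 12 + 48)) = √(-373 - 196) = √(-569) = I*√569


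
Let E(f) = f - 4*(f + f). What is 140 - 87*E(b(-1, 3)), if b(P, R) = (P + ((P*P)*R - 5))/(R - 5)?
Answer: 2107/2 ≈ 1053.5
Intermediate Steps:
b(P, R) = (-5 + P + R*P²)/(-5 + R) (b(P, R) = (P + (P²*R - 5))/(-5 + R) = (P + (R*P² - 5))/(-5 + R) = (P + (-5 + R*P²))/(-5 + R) = (-5 + P + R*P²)/(-5 + R))
E(f) = -7*f (E(f) = f - 8*f = -7*f)
140 - 87*E(b(-1, 3)) = 140 - (-609)*(-5 - 1 + 3*(-1)²)/(-5 + 3) = 140 - (-609)*(-5 - 1 + 3*1)/(-2) = 140 - (-609)*(-(-5 - 1 + 3)/2) = 140 - (-609)*(-½*(-3)) = 140 - (-609)*3/2 = 140 - 87*(-21/2) = 140 + 1827/2 = 2107/2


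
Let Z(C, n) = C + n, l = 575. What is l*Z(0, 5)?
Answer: 2875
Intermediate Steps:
l*Z(0, 5) = 575*(0 + 5) = 575*5 = 2875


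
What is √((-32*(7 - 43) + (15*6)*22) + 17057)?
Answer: √20189 ≈ 142.09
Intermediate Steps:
√((-32*(7 - 43) + (15*6)*22) + 17057) = √((-32*(-36) + 90*22) + 17057) = √((1152 + 1980) + 17057) = √(3132 + 17057) = √20189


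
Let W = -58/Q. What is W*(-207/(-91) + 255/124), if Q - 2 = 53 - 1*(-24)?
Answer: -1417317/445718 ≈ -3.1799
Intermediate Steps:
Q = 79 (Q = 2 + (53 - 1*(-24)) = 2 + (53 + 24) = 2 + 77 = 79)
W = -58/79 ≈ -0.73418
W*(-207/(-91) + 255/124) = -58*(-207/(-91) + 255/124)/79 = -58*(-207*(-1/91) + 255*(1/124))/79 = -58*(207/91 + 255/124)/79 = -58/79*48873/11284 = -1417317/445718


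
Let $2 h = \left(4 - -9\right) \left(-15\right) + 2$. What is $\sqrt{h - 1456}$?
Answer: $\frac{3 i \sqrt{690}}{2} \approx 39.402 i$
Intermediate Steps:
$h = - \frac{193}{2}$ ($h = \frac{\left(4 - -9\right) \left(-15\right) + 2}{2} = \frac{\left(4 + 9\right) \left(-15\right) + 2}{2} = \frac{13 \left(-15\right) + 2}{2} = \frac{-195 + 2}{2} = \frac{1}{2} \left(-193\right) = - \frac{193}{2} \approx -96.5$)
$\sqrt{h - 1456} = \sqrt{- \frac{193}{2} - 1456} = \sqrt{- \frac{3105}{2}} = \frac{3 i \sqrt{690}}{2}$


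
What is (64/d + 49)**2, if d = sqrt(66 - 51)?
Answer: 40111/15 + 6272*sqrt(15)/15 ≈ 4293.5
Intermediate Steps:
d = sqrt(15) ≈ 3.8730
(64/d + 49)**2 = (64/(sqrt(15)) + 49)**2 = (64*(sqrt(15)/15) + 49)**2 = (64*sqrt(15)/15 + 49)**2 = (49 + 64*sqrt(15)/15)**2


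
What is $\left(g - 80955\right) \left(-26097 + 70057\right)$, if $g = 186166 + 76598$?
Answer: $7992323640$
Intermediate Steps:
$g = 262764$
$\left(g - 80955\right) \left(-26097 + 70057\right) = \left(262764 - 80955\right) \left(-26097 + 70057\right) = 181809 \cdot 43960 = 7992323640$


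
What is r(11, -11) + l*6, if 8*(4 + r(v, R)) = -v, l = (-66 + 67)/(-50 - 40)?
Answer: -653/120 ≈ -5.4417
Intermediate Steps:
l = -1/90 (l = 1/(-90) = 1*(-1/90) = -1/90 ≈ -0.011111)
r(v, R) = -4 - v/8 (r(v, R) = -4 + (-v)/8 = -4 - v/8)
r(11, -11) + l*6 = (-4 - ⅛*11) - 1/90*6 = (-4 - 11/8) - 1/15 = -43/8 - 1/15 = -653/120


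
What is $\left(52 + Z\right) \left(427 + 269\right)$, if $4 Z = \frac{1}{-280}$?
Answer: $\frac{5066793}{140} \approx 36191.0$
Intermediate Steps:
$Z = - \frac{1}{1120}$ ($Z = \frac{1}{4 \left(-280\right)} = \frac{1}{4} \left(- \frac{1}{280}\right) = - \frac{1}{1120} \approx -0.00089286$)
$\left(52 + Z\right) \left(427 + 269\right) = \left(52 - \frac{1}{1120}\right) \left(427 + 269\right) = \frac{58239}{1120} \cdot 696 = \frac{5066793}{140}$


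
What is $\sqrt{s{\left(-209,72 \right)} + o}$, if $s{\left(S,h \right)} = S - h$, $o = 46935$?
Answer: $\sqrt{46654} \approx 216.0$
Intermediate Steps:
$\sqrt{s{\left(-209,72 \right)} + o} = \sqrt{\left(-209 - 72\right) + 46935} = \sqrt{-281 + 46935} = \sqrt{46654}$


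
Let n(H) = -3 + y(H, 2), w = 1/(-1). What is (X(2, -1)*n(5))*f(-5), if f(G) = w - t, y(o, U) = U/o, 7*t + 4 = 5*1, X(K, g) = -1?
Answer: -104/35 ≈ -2.9714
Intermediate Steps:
t = ⅐ (t = -4/7 + (5*1)/7 = -4/7 + (⅐)*5 = -4/7 + 5/7 = ⅐ ≈ 0.14286)
w = -1
n(H) = -3 + 2/H
f(G) = -8/7 (f(G) = -1 - 1*⅐ = -1 - ⅐ = -8/7)
(X(2, -1)*n(5))*f(-5) = -(-3 + 2/5)*(-8/7) = -(-3 + 2*(⅕))*(-8/7) = -(-3 + ⅖)*(-8/7) = -1*(-13/5)*(-8/7) = (13/5)*(-8/7) = -104/35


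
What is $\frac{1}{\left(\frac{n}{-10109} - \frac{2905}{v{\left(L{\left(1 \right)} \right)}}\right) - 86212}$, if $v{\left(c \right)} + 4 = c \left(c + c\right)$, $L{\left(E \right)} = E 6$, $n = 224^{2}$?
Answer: $- \frac{687412}{59295941957} \approx -1.1593 \cdot 10^{-5}$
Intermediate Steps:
$n = 50176$
$L{\left(E \right)} = 6 E$
$v{\left(c \right)} = -4 + 2 c^{2}$ ($v{\left(c \right)} = -4 + c \left(c + c\right) = -4 + c 2 c = -4 + 2 c^{2}$)
$\frac{1}{\left(\frac{n}{-10109} - \frac{2905}{v{\left(L{\left(1 \right)} \right)}}\right) - 86212} = \frac{1}{\left(\frac{50176}{-10109} - \frac{2905}{-4 + 2 \left(6 \cdot 1\right)^{2}}\right) - 86212} = \frac{1}{\left(50176 \left(- \frac{1}{10109}\right) - \frac{2905}{-4 + 2 \cdot 6^{2}}\right) - 86212} = \frac{1}{\left(- \frac{50176}{10109} - \frac{2905}{-4 + 2 \cdot 36}\right) - 86212} = \frac{1}{\left(- \frac{50176}{10109} - \frac{2905}{-4 + 72}\right) - 86212} = \frac{1}{\left(- \frac{50176}{10109} - \frac{2905}{68}\right) - 86212} = \frac{1}{- \frac{32778613}{687412} - 86212} = \frac{1}{- \frac{59295941957}{687412}} = - \frac{687412}{59295941957}$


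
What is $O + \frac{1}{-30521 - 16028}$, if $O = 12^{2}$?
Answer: $\frac{6703055}{46549} \approx 144.0$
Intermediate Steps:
$O = 144$
$O + \frac{1}{-30521 - 16028} = 144 + \frac{1}{-30521 - 16028} = 144 + \frac{1}{-46549} = 144 - \frac{1}{46549} = \frac{6703055}{46549}$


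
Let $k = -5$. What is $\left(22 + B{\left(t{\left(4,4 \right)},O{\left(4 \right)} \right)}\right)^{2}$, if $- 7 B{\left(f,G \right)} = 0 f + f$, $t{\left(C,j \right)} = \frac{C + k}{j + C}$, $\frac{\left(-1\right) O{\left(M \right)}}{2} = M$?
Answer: $\frac{1520289}{3136} \approx 484.79$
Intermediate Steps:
$O{\left(M \right)} = - 2 M$
$t{\left(C,j \right)} = \frac{-5 + C}{C + j}$ ($t{\left(C,j \right)} = \frac{C - 5}{j + C} = \frac{-5 + C}{C + j}$)
$B{\left(f,G \right)} = - \frac{f}{7}$ ($B{\left(f,G \right)} = - \frac{0 f + f}{7} = - \frac{0 + f}{7} = - \frac{f}{7}$)
$\left(22 + B{\left(t{\left(4,4 \right)},O{\left(4 \right)} \right)}\right)^{2} = \left(22 - \frac{\frac{1}{4 + 4} \left(-5 + 4\right)}{7}\right)^{2} = \left(22 - \frac{\frac{1}{8} \left(-1\right)}{7}\right)^{2} = \left(22 - - \frac{1}{56}\right)^{2} = \left(22 + \frac{1}{56}\right)^{2} = \left(\frac{1233}{56}\right)^{2} = \frac{1520289}{3136}$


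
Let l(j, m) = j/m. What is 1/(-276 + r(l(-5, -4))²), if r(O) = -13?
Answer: -1/107 ≈ -0.0093458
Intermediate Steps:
1/(-276 + r(l(-5, -4))²) = 1/(-276 + (-13)²) = 1/(-276 + 169) = 1/(-107) = -1/107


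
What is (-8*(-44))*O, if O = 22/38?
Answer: 3872/19 ≈ 203.79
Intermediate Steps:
O = 11/19 (O = 22*(1/38) = 11/19 ≈ 0.57895)
(-8*(-44))*O = -8*(-44)*(11/19) = 352*(11/19) = 3872/19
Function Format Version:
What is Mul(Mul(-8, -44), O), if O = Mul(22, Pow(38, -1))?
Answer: Rational(3872, 19) ≈ 203.79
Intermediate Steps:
O = Rational(11, 19) (O = Mul(22, Rational(1, 38)) = Rational(11, 19) ≈ 0.57895)
Mul(Mul(-8, -44), O) = Mul(Mul(-8, -44), Rational(11, 19)) = Mul(352, Rational(11, 19)) = Rational(3872, 19)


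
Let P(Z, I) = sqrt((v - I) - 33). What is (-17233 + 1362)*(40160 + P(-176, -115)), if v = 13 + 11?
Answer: -637379360 - 15871*sqrt(106) ≈ -6.3754e+8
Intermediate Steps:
v = 24
P(Z, I) = sqrt(-9 - I) (P(Z, I) = sqrt((24 - I) - 33) = sqrt(-9 - I))
(-17233 + 1362)*(40160 + P(-176, -115)) = (-17233 + 1362)*(40160 + sqrt(-9 - 1*(-115))) = -15871*(40160 + sqrt(-9 + 115)) = -15871*(40160 + sqrt(106)) = -637379360 - 15871*sqrt(106)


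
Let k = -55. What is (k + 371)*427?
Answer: 134932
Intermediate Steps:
(k + 371)*427 = (-55 + 371)*427 = 316*427 = 134932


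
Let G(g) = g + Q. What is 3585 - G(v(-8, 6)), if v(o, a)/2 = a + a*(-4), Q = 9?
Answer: 3612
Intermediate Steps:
v(o, a) = -6*a (v(o, a) = 2*(a + a*(-4)) = 2*(a - 4*a) = 2*(-3*a) = -6*a)
G(g) = 9 + g (G(g) = g + 9 = 9 + g)
3585 - G(v(-8, 6)) = 3585 - (9 - 6*6) = 3585 - (9 - 36) = 3585 - 1*(-27) = 3585 + 27 = 3612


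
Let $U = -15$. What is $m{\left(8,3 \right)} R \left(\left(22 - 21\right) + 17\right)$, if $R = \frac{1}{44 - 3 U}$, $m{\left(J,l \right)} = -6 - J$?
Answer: $- \frac{252}{89} \approx -2.8315$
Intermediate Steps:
$R = \frac{1}{89}$ ($R = \frac{1}{44 - -45} = \frac{1}{44 + 45} = \frac{1}{89} \approx 0.011236$)
$m{\left(8,3 \right)} R \left(\left(22 - 21\right) + 17\right) = \left(-6 - 8\right) \frac{1}{89} \left(\left(22 - 21\right) + 17\right) = \left(-6 - 8\right) \frac{1}{89} \left(1 + 17\right) = \left(-14\right) \frac{1}{89} \cdot 18 = \left(- \frac{14}{89}\right) 18 = - \frac{252}{89}$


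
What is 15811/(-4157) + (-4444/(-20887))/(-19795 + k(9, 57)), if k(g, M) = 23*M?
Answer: -1526063792124/401228763839 ≈ -3.8035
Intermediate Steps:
15811/(-4157) + (-4444/(-20887))/(-19795 + k(9, 57)) = 15811/(-4157) + (-4444/(-20887))/(-19795 + 23*57) = 15811*(-1/4157) + (-4444*(-1/20887))/(-19795 + 1311) = -15811/4157 + (4444/20887)/(-18484) = -15811/4157 + (4444/20887)*(-1/18484) = -15811/4157 - 1111/96518827 = -1526063792124/401228763839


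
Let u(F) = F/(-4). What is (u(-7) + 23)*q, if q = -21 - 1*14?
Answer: -3465/4 ≈ -866.25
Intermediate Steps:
u(F) = -F/4 (u(F) = F*(-¼) = -F/4)
q = -35 (q = -21 - 14 = -35)
(u(-7) + 23)*q = (-¼*(-7) + 23)*(-35) = (7/4 + 23)*(-35) = (99/4)*(-35) = -3465/4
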